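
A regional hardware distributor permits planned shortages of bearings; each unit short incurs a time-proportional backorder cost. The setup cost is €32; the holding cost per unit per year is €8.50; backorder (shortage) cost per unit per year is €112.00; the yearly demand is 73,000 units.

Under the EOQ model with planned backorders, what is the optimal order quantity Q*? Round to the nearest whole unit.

769 units

Basic EOQ = √(2·73,000·32/8.5) = 741.382
Backorder adjustment √((H+b)/b) = √((8.5+112)/112) = 1.0373
Q* = 741.382 × 1.0373 ≈ 769.00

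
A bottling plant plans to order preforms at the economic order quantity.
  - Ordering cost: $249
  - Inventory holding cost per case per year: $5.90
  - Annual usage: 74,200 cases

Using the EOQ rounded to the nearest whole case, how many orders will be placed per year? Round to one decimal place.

Optimal lot size Q* = (2 × 74,200 × $249 / $5.9)^½ ≈ 2,502.60 → Q = 2,503
Orders per year = D/Q = 74,200 / 2,503 = 29.644

29.6 orders per year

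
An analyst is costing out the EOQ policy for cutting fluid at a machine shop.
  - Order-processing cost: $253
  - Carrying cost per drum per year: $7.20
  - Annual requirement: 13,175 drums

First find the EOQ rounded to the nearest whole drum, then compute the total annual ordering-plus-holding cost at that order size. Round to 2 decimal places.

$6,928.14

2DS/H = 2·13,175·253/7.2 = 925,909.72
EOQ = √925,909.72 ≈ 962.24 → Q = 962 drums
Annual ordering cost = (D/Q)·S = (13,175/962) × 253 = $3,464.94
Annual holding cost  = (Q/2)·H = (962/2) × 7.2 = $3,463.20
Total = $3,464.94 + $3,463.20 = $6,928.14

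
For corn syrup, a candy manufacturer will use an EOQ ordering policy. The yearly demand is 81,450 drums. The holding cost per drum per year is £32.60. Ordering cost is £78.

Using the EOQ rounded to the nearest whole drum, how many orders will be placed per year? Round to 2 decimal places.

130.53 orders per year

2DS/H = 2·81,450·78/32.6 = 389,760.74
EOQ = √389,760.74 ≈ 624.31 → Q = 624
N = D/Q = 81,450/624 ≈ 130.529 orders/yr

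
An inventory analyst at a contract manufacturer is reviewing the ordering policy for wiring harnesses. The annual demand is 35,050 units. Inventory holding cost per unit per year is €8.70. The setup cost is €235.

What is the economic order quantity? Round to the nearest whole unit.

EOQ = √(2DS/H) = √(2 × 35,050 × 235 / 8.7)
    = √(1,893,505.75) ≈ 1,376.05

1,376 units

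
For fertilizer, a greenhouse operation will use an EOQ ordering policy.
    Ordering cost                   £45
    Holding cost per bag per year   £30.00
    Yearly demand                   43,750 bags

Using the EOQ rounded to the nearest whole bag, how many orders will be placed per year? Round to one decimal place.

120.9 orders per year

Optimal lot size Q* = (2 × 43,750 × £45 / £30)^½ ≈ 362.28 → Q = 362
N = D/Q = 43,750/362 ≈ 120.856 orders/yr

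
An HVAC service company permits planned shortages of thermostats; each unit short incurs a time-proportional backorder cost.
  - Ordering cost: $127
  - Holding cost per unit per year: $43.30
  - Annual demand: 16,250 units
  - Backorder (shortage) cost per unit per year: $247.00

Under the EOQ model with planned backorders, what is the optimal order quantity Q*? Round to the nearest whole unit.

Q* = √(2DS/H) · √((H + b)/b)
   = √(2 × 16,250 × 127 / 43.3) · √((43.3 + 247) / 247)
   = 308.745 × 1.0841 ≈ 334.71

335 units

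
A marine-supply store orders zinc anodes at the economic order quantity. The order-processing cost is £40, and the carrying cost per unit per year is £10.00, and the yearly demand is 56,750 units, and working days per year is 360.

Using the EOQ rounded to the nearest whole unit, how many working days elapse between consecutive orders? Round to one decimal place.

Q* = √(2·D·S / H) = √(2·56,750·40 / 10) = √454,000.0 ≈ 673.80 → Q = 674 units
Days between orders = 360 / (D/Q) = 360 / 84.199 ≈ 4.276

4.3 days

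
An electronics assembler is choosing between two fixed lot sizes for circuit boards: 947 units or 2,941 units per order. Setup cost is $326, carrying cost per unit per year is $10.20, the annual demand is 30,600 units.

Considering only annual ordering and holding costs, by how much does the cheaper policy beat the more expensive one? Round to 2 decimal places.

$3,027.41

Annual cost at Q: ordering D·S/Q plus holding Q·H/2.
TC(947) = (30,600/947)×326 + (947/2)×10.2 = $15,363.60
TC(2,941) = (30,600/2,941)×326 + (2,941/2)×10.2 = $18,391.01
Lots of 947 are cheaper by $3,027.41.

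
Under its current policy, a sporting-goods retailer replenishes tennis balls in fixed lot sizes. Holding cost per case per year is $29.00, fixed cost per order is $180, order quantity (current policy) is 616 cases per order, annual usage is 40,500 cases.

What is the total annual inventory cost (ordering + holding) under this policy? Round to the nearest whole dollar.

$20,766

Orders/yr = 40,500/616 = 65.747; ordering cost = 65.747 × $180 = $11,834.42
Average inventory = 616/2 = 308; holding cost = 308 × $29 = $8,932.00
Total = $11,834.42 + $8,932.00 = $20,766.42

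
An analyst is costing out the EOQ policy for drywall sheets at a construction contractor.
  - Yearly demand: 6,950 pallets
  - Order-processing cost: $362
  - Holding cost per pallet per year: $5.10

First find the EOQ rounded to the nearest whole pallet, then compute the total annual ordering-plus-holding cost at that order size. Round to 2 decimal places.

Optimal lot size Q* = (2 × 6,950 × $362 / $5.1)^½ ≈ 993.29 → Q = 993 pallets
Ordering: D/Q × S = 6,950/993 × $362 = $2,533.64
Holding:  Q/2 × H = 993/2 × $5.1 = $2,532.15
Total = $2,533.64 + $2,532.15 = $5,065.79

$5,065.79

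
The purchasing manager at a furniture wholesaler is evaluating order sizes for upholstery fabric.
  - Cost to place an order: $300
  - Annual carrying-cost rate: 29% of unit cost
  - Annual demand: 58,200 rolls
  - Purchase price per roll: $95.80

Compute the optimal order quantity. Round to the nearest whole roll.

Carrying cost H = $95.8 × 29% = $27.7820/roll/yr
EOQ = √(2DS/H) = √(2 × 58,200 × 300 / 27.782)
    = √(1,256,928.95) ≈ 1,121.13

1,121 rolls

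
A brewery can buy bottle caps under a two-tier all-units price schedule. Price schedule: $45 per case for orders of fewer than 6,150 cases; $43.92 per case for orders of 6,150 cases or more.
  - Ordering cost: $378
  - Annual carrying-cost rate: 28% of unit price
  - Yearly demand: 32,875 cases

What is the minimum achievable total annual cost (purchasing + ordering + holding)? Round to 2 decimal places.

$1,483,705.73

H₁ = 28%×$45 = $12.6000;  H₂ = 28%×$43.92 = $12.2976
EOQ₁ = √(2×32,875×378/12.6000) = 1,404.46  (< 6,150, feasible at tier 1)
EOQ₂ = √(2×32,875×378/12.2976) = 1,421.62  (< 6,150 → use Q = 6,150 at tier-2 price)
TC(tier 1 (EOQ₁), Q≈1,404.5) = $1,497,071.16
TC(tier 2, Q≈6,150.0) = $1,483,705.73
Minimum at tier 2: $1,483,705.73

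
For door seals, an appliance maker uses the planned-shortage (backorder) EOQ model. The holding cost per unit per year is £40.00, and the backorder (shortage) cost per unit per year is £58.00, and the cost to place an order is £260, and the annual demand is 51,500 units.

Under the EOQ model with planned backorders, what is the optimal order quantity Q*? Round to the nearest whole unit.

Q* = √(2DS/H) · √((H + b)/b)
   = √(2 × 51,500 × 260 / 40) · √((40 + 58) / 58)
   = 818.230 × 1.2999 ≈ 1,063.59

1,064 units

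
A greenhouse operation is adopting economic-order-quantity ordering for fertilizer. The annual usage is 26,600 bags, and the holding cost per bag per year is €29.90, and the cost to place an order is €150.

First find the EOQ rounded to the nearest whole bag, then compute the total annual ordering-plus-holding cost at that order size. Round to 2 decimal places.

Optimal lot size Q* = (2 × 26,600 × €150 / €29.9)^½ ≈ 516.61 → Q = 517 bags
Annual ordering cost = (D/Q)·S = (26,600/517) × 150 = €7,717.60
Annual holding cost  = (Q/2)·H = (517/2) × 29.9 = €7,729.15
Total = €7,717.60 + €7,729.15 = €15,446.75

€15,446.75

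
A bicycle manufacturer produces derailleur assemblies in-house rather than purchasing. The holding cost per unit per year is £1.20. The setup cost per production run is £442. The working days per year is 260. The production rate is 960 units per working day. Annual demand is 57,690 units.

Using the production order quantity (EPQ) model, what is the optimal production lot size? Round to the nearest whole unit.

Daily demand d = 57,690/260 = 221.885; p = 960; 1 − d/p = 0.76887
EPQ = √(2DS / (H(1 − d/p)))
    = √(2 × 57,690 × 442 / (1.2 × 0.76887)) ≈ 7,434.63

7,435 units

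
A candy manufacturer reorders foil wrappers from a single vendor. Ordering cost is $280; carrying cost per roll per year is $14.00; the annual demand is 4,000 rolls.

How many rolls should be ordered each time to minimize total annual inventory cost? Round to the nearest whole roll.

EOQ = √(2DS/H) = √(2 × 4,000 × 280 / 14)
    = √(160,000.00) ≈ 400.00

400 rolls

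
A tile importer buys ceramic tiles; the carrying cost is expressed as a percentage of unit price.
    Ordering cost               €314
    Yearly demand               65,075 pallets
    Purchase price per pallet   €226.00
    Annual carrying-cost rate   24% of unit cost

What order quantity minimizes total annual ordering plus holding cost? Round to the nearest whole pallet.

Holding cost per pallet per year: H = 24% × €226 = €54.2400
Optimal lot size Q* = (2 × 65,075 × €314 / €54.24)^½ ≈ 868.01

868 pallets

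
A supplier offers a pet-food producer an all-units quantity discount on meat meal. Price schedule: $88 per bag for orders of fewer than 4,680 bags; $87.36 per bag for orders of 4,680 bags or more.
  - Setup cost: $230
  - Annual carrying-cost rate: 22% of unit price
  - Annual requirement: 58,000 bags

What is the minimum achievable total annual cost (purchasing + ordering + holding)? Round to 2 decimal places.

$5,114,703.36

H₁ = 22%×$88 = $19.3600;  H₂ = 22%×$87.36 = $19.2192
EOQ₁ = √(2×58,000×230/19.3600) = 1,173.92  (< 4,680, feasible at tier 1)
EOQ₂ = √(2×58,000×230/19.2192) = 1,178.22  (< 4,680 → use Q = 4,680 at tier-2 price)
TC(tier 1 (EOQ₁), Q≈1,173.9) = $5,126,727.18
TC(tier 2, Q≈4,680.0) = $5,114,703.36
Minimum at tier 2: $5,114,703.36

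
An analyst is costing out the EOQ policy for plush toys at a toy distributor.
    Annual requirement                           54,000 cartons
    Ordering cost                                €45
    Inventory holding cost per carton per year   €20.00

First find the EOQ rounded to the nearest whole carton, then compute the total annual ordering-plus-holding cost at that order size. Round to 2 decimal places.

Optimal lot size Q* = (2 × 54,000 × €45 / €20)^½ ≈ 492.95 → Q = 493 cartons
Annual ordering cost = (D/Q)·S = (54,000/493) × 45 = €4,929.01
Annual holding cost  = (Q/2)·H = (493/2) × 20 = €4,930.00
Total = €4,929.01 + €4,930.00 = €9,859.01

€9,859.01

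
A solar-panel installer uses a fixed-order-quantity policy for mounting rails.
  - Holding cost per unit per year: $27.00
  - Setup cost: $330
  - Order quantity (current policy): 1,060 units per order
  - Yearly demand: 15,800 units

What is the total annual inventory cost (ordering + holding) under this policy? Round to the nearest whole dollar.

$19,229

Annual ordering cost = (D/Q)·S = (15,800/1,060) × 330 = $4,918.87
Annual holding cost  = (Q/2)·H = (1,060/2) × 27 = $14,310.00
Total = $4,918.87 + $14,310.00 = $19,228.87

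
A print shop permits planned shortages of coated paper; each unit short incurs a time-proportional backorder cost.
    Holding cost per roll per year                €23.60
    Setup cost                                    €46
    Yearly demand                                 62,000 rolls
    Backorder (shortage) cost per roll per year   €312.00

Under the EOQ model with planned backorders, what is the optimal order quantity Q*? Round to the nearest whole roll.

510 rolls

Basic EOQ = √(2·62,000·46/23.6) = 491.625
Backorder adjustment √((H+b)/b) = √((23.6+312)/312) = 1.0371
Q* = 491.625 × 1.0371 ≈ 509.88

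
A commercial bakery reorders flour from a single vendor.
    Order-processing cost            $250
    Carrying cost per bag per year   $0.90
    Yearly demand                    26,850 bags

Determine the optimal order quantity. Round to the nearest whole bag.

3,862 bags

Q* = √(2·D·S / H) = √(2·26,850·250 / 0.9) = √14,916,666.7 ≈ 3,862.21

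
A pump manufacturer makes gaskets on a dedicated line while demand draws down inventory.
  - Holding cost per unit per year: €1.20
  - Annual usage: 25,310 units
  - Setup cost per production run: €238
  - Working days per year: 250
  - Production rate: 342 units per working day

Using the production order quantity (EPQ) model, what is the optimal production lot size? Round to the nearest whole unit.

d = 25,310/250 = 101.2400 units/day;  effective holding cost H(1 − d/p) = 1.2·(1 − 101.2400/342) = 0.84477
Q* = √(2DS / H_eff) = √(2·25,310·238 / 0.84477) ≈ 3,776.42

3,776 units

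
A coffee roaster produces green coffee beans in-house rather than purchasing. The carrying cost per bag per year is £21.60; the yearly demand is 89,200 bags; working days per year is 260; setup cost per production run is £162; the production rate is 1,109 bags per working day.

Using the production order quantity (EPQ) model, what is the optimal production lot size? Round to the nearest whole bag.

1,392 bags

Daily demand d = 89,200/260 = 343.077; p = 1109; 1 − d/p = 0.69064
EPQ = √(2DS / (H(1 − d/p)))
    = √(2 × 89,200 × 162 / (21.6 × 0.69064)) ≈ 1,391.88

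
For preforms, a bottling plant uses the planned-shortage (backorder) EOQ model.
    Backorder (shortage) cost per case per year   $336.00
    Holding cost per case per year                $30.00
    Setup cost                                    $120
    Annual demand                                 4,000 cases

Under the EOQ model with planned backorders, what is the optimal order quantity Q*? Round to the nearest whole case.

187 cases

Basic EOQ = √(2·4,000·120/30) = 178.885
Backorder adjustment √((H+b)/b) = √((30+336)/336) = 1.0437
Q* = 178.885 × 1.0437 ≈ 186.70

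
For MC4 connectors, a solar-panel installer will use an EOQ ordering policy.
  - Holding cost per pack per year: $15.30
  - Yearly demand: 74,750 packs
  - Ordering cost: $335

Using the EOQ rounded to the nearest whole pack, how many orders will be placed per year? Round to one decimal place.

EOQ = √(2DS/H) = √(2 × 74,750 × 335 / 15.3)
    = √(3,273,366.01) ≈ 1,809.24 → Q = 1,809
Orders per year = D/Q = 74,750 / 1,809 = 41.321

41.3 orders per year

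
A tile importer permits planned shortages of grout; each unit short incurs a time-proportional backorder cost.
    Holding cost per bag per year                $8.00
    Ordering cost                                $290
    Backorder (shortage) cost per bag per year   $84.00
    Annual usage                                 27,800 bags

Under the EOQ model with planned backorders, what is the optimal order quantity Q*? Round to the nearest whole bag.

1,486 bags

Basic EOQ = √(2·27,800·290/8) = 1,419.683
Backorder adjustment √((H+b)/b) = √((8+84)/84) = 1.0465
Q* = 1,419.683 × 1.0465 ≈ 1,485.75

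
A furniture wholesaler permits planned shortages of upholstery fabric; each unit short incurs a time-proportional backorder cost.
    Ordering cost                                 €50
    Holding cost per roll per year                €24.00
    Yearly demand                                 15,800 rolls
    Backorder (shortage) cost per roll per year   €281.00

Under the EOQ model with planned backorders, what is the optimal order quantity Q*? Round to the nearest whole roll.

267 rolls

Q* = √(2DS/H) · √((H + b)/b)
   = √(2 × 15,800 × 50 / 24) · √((24 + 281) / 281)
   = 256.580 × 1.0418 ≈ 267.31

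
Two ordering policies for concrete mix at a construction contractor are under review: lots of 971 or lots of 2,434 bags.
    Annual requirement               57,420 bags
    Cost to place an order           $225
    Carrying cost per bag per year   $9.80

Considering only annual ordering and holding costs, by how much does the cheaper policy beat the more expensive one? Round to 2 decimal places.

$828.73

Annual cost at Q: ordering D·S/Q plus holding Q·H/2.
TC(971) = (57,420/971)×225 + (971/2)×9.8 = $18,063.26
TC(2,434) = (57,420/2,434)×225 + (2,434/2)×9.8 = $17,234.53
|ΔTC| = |$18,063.26 − $17,234.53| = $828.73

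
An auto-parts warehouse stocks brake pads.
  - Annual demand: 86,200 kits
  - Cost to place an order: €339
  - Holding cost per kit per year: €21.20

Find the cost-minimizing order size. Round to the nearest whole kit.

EOQ = √(2DS/H) = √(2 × 86,200 × 339 / 21.2)
    = √(2,756,773.58) ≈ 1,660.35

1,660 kits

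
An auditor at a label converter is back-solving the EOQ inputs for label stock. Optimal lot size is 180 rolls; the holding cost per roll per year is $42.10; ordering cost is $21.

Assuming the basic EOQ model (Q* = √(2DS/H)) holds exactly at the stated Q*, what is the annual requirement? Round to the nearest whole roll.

Since Q* = (2DS/H)^½, squaring gives Q*²·H = 2DS.
D = Q²H / (2S) = 180² × 42.1 / (2 × 21) = 32,477.14

32,477 rolls per year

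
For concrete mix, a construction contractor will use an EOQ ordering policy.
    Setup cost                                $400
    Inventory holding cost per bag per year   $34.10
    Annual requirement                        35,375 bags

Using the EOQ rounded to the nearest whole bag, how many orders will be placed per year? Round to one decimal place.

Optimal lot size Q* = (2 × 35,375 × $400 / $34.1)^½ ≈ 911.00 → Q = 911
N = D/Q = 35,375/911 ≈ 38.831 orders/yr

38.8 orders per year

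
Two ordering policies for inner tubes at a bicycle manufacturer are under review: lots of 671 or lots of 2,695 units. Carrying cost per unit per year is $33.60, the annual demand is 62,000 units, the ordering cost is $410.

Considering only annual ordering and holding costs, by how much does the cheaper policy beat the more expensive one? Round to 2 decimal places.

$5,551.73

TC(Q) = (D/Q)S + (Q/2)H
TC(671) = (62,000/671)×410 + (671/2)×33.6 = $49,156.56
TC(2,695) = (62,000/2,695)×410 + (2,695/2)×33.6 = $54,708.28
Cheaper: Q = 671.  Difference = $5,551.73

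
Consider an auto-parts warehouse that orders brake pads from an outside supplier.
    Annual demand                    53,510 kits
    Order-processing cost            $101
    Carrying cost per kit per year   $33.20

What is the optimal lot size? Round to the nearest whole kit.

571 kits

EOQ = √(2DS/H) = √(2 × 53,510 × 101 / 33.2)
    = √(325,572.89) ≈ 570.59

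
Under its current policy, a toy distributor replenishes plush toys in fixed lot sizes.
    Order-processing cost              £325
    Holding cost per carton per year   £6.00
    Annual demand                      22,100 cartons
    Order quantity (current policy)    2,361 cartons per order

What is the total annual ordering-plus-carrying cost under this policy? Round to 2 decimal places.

Ordering: D/Q × S = 22,100/2,361 × £325 = £3,042.14
Holding:  Q/2 × H = 2,361/2 × £6 = £7,083.00
Total = £3,042.14 + £7,083.00 = £10,125.14

£10,125.14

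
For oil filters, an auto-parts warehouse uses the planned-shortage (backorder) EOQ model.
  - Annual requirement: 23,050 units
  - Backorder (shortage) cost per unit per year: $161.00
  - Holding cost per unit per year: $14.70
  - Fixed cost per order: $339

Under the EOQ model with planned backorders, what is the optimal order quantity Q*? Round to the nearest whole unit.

1,077 units

Q* = √(2DS/H) · √((H + b)/b)
   = √(2 × 23,050 × 339 / 14.7) · √((14.7 + 161) / 161)
   = 1,031.078 × 1.0447 ≈ 1,077.12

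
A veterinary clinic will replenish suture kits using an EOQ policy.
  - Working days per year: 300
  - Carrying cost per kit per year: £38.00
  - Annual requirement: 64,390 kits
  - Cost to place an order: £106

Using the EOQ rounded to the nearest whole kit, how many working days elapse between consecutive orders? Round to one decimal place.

EOQ = √(2DS/H) = √(2 × 64,390 × 106 / 38)
    = √(359,228.42) ≈ 599.36 → Q = 599 kits
T = Q/D × 300 days = 599/64,390 × 300 = 2.791 days

2.8 days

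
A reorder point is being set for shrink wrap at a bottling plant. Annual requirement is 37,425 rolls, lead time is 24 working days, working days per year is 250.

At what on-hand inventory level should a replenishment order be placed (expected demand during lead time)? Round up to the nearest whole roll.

3,593 rolls

Daily demand d = 37,425 / 250 = 149.700 rolls/day
Demand during lead time = 149.700 × 24 = 3,592.80
Reorder point = 3,592.80 → round up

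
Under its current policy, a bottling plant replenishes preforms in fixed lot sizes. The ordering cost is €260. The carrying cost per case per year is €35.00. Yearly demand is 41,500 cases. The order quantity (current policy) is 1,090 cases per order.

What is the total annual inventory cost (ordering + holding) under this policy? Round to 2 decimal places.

€28,974.08

Ordering: D/Q × S = 41,500/1,090 × €260 = €9,899.08
Holding:  Q/2 × H = 1,090/2 × €35 = €19,075.00
Total = €9,899.08 + €19,075.00 = €28,974.08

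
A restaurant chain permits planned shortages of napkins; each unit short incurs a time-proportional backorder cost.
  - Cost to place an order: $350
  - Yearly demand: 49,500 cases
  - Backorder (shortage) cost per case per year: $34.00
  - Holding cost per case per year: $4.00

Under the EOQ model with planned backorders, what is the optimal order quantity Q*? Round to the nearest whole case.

3,112 cases

Q* = √(2DS/H) · √((H + b)/b)
   = √(2 × 49,500 × 350 / 4) · √((4 + 34) / 34)
   = 2,943.213 × 1.0572 ≈ 3,111.53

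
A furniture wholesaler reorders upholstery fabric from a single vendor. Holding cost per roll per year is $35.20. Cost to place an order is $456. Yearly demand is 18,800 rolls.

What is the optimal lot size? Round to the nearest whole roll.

Optimal lot size Q* = (2 × 18,800 × $456 / $35.2)^½ ≈ 697.92

698 rolls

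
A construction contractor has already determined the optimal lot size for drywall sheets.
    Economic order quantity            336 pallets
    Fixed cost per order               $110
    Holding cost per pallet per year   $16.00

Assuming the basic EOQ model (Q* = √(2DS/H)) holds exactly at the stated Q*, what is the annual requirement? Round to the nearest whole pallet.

Since Q* = (2DS/H)^½, squaring gives Q*²·H = 2DS.
D = Q²H / (2S) = 336² × 16 / (2 × 110) = 8,210.62

8,211 pallets per year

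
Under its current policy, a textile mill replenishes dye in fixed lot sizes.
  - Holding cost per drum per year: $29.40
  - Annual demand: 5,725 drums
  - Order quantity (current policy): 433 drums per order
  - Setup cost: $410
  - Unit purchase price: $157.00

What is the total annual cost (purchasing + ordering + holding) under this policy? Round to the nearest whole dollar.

$910,611

Ordering: D/Q × S = 5,725/433 × $410 = $5,420.90
Holding:  Q/2 × H = 433/2 × $29.4 = $6,365.10
Purchase cost = D·C = 5,725 × 157 = $898,825.00
Total = $5,420.90 + $6,365.10 + $898,825.00 = $910,611.00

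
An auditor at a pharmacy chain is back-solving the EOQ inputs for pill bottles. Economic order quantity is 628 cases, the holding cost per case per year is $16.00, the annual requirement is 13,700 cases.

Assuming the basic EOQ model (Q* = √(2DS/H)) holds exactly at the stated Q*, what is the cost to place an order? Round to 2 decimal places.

Since Q* = (2DS/H)^½, squaring gives Q*²·H = 2DS.
S = Q²H / (2D) = 628² × 16 / (2 × 13,700) = 230.2972

$230.30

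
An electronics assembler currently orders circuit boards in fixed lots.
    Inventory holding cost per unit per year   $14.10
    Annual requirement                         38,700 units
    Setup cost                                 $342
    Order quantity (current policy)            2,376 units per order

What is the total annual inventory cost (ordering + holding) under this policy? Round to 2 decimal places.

Ordering: D/Q × S = 38,700/2,376 × $342 = $5,570.45
Holding:  Q/2 × H = 2,376/2 × $14.1 = $16,750.80
Total = $5,570.45 + $16,750.80 = $22,321.25

$22,321.25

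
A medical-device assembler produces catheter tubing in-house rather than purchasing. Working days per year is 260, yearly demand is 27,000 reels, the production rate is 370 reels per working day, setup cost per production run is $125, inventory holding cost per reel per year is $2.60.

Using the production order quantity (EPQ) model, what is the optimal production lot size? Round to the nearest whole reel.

1,900 reels

d = 27,000/260 = 103.8462 reels/day;  effective holding cost H(1 − d/p) = 2.6·(1 − 103.8462/370) = 1.87027
Q* = √(2DS / H_eff) = √(2·27,000·125 / 1.87027) ≈ 1,899.76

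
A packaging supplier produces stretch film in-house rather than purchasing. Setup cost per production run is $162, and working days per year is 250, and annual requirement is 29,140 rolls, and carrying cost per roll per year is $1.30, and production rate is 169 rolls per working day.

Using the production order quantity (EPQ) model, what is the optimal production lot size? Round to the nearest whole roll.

4,838 rolls

Daily demand d = 29,140/250 = 116.560; p = 169; 1 − d/p = 0.31030
EPQ = √(2DS / (H(1 − d/p)))
    = √(2 × 29,140 × 162 / (1.3 × 0.31030)) ≈ 4,837.91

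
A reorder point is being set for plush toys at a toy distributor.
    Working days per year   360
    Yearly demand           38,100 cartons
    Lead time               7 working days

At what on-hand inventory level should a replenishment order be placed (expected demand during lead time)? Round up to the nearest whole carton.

Daily demand d = 38,100 / 360 = 105.833 cartons/day
Demand during lead time = 105.833 × 7 = 740.83
Reorder point = 740.83 → round up

741 cartons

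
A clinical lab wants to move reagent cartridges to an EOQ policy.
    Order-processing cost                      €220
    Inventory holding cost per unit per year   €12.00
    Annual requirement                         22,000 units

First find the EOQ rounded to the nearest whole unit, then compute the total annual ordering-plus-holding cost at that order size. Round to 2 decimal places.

Q* = √(2·D·S / H) = √(2·22,000·220 / 12) = √806,666.7 ≈ 898.15 → Q = 898 units
Annual ordering cost = (D/Q)·S = (22,000/898) × 220 = €5,389.76
Annual holding cost  = (Q/2)·H = (898/2) × 12 = €5,388.00
Total = €5,389.76 + €5,388.00 = €10,777.76

€10,777.76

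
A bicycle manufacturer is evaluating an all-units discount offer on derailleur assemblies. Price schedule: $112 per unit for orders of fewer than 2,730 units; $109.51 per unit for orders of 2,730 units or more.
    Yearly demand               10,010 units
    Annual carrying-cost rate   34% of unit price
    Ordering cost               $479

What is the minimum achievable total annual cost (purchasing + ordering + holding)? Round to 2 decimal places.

$1,140,229.45

H₁ = 34%×$112 = $38.0800;  H₂ = 34%×$109.51 = $37.2334
EOQ₁ = √(2×10,010×479/38.0800) = 501.82  (< 2,730, feasible at tier 1)
EOQ₂ = √(2×10,010×479/37.2334) = 507.50  (< 2,730 → use Q = 2,730 at tier-2 price)
TC(tier 1 (EOQ₁), Q≈501.8) = $1,140,229.45
TC(tier 2, Q≈2,730.0) = $1,148,775.02
Minimum at tier 1 (EOQ₁): $1,140,229.45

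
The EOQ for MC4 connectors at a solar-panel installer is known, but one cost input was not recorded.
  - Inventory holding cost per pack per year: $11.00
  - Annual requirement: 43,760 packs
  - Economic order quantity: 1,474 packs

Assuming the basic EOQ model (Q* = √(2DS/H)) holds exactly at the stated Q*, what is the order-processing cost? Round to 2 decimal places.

From Q* = √(2DS/H) ⇒ Q*² = 2DS/H.
S = Q²H / (2D) = 1,474² × 11 / (2 × 43,760) = 273.0740

$273.07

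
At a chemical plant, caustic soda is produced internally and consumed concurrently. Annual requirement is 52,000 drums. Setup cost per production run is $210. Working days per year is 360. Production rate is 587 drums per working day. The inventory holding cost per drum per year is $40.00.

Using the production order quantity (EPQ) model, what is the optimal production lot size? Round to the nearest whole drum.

851 drums

d = 52,000/360 = 144.4444 drums/day;  effective holding cost H(1 − d/p) = 40·(1 − 144.4444/587) = 30.15711
Q* = √(2DS / H_eff) = √(2·52,000·210 / 30.15711) ≈ 851.00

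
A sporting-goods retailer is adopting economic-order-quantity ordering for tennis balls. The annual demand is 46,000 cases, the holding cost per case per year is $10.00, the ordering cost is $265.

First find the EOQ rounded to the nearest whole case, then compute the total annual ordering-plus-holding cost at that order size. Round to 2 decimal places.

EOQ = √(2DS/H) = √(2 × 46,000 × 265 / 10)
    = √(2,438,000.00) ≈ 1,561.41 → Q = 1,561 cases
Orders/yr = 46,000/1,561 = 29.468; ordering cost = 29.468 × $265 = $7,809.10
Average inventory = 1,561/2 = 780.5; holding cost = 780.5 × $10 = $7,805.00
Total = $7,809.10 + $7,805.00 = $15,614.10

$15,614.10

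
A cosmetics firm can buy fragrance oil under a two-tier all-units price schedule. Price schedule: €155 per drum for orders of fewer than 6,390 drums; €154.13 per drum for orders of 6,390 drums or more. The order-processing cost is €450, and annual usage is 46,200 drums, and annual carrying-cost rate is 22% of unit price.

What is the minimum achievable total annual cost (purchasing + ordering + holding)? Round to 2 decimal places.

H₁ = 22%×€155 = €34.1000;  H₂ = 22%×€154.13 = €33.9086
EOQ₁ = √(2×46,200×450/34.1000) = 1,104.24  (< 6,390, feasible at tier 1)
EOQ₂ = √(2×46,200×450/33.9086) = 1,107.36  (< 6,390 → use Q = 6,390 at tier-2 price)
TC(tier 1 (EOQ₁), Q≈1,104.2) = €7,198,654.72
TC(tier 2, Q≈6,390.0) = €7,232,397.50
Minimum at tier 1 (EOQ₁): €7,198,654.72

€7,198,654.72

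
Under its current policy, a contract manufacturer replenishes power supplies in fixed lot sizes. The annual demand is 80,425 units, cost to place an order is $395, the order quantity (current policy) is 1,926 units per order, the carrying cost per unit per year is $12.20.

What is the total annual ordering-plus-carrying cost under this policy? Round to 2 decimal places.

Annual ordering cost = (D/Q)·S = (80,425/1,926) × 395 = $16,494.22
Annual holding cost  = (Q/2)·H = (1,926/2) × 12.2 = $11,748.60
Total = $16,494.22 + $11,748.60 = $28,242.82

$28,242.82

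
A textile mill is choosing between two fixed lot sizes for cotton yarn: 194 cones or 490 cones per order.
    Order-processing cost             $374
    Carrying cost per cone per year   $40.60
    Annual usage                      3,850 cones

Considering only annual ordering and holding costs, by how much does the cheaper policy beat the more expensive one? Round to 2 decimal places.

For each Q, cost = (D/Q)·S + (Q/2)·H.
TC(194) = (3,850/194)×374 + (194/2)×40.6 = $11,360.36
TC(490) = (3,850/490)×374 + (490/2)×40.6 = $12,885.57
|ΔTC| = |$11,360.36 − $12,885.57| = $1,525.21

$1,525.21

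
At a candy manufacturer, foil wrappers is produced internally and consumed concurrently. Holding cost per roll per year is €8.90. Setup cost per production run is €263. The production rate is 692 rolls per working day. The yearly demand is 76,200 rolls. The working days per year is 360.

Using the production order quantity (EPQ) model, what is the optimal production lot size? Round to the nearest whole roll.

2,547 rolls

Daily demand d = 76,200/360 = 211.667; p = 692; 1 − d/p = 0.69412
EPQ = √(2DS / (H(1 − d/p)))
    = √(2 × 76,200 × 263 / (8.9 × 0.69412)) ≈ 2,547.16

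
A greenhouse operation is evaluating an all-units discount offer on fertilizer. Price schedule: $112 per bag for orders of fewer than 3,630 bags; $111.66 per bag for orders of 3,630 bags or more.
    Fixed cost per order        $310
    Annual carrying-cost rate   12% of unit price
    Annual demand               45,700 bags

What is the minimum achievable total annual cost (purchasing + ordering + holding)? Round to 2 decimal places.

H₁ = 12%×$112 = $13.4400;  H₂ = 12%×$111.66 = $13.3992
EOQ₁ = √(2×45,700×310/13.4400) = 1,451.96  (< 3,630, feasible at tier 1)
EOQ₂ = √(2×45,700×310/13.3992) = 1,454.17  (< 3,630 → use Q = 3,630 at tier-2 price)
TC(tier 1 (EOQ₁), Q≈1,452.0) = $5,137,914.33
TC(tier 2, Q≈3,630.0) = $5,131,084.30
Minimum at tier 2: $5,131,084.30

$5,131,084.30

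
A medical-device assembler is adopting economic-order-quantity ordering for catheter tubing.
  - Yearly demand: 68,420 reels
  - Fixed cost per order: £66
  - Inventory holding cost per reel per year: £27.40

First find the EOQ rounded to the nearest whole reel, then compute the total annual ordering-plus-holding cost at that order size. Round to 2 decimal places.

£15,730.91

Optimal lot size Q* = (2 × 68,420 × £66 / £27.4)^½ ≈ 574.12 → Q = 574 reels
Orders/yr = 68,420/574 = 119.199; ordering cost = 119.199 × £66 = £7,867.11
Average inventory = 574/2 = 287; holding cost = 287 × £27.4 = £7,863.80
Total = £7,867.11 + £7,863.80 = £15,730.91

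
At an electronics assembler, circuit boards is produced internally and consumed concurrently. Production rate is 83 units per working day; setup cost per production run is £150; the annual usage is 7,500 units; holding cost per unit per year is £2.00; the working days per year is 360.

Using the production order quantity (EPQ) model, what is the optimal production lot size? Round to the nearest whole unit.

Daily demand d = 7,500/360 = 20.833; p = 83; 1 − d/p = 0.74900
EPQ = √(2DS / (H(1 − d/p)))
    = √(2 × 7,500 × 150 / (2 × 0.74900)) ≈ 1,225.57

1,226 units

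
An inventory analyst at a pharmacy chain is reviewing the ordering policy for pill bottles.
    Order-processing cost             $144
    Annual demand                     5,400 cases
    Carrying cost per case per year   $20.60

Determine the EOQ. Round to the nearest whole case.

275 cases

Q* = √(2·D·S / H) = √(2·5,400·144 / 20.6) = √75,495.1 ≈ 274.76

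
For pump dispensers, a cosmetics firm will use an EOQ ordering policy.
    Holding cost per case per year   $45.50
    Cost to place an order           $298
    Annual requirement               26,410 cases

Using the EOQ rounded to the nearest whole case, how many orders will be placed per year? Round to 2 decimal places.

44.91 orders per year

Q* = √(2·D·S / H) = √(2·26,410·298 / 45.5) = √345,942.0 ≈ 588.17 → Q = 588
N = D/Q = 26,410/588 ≈ 44.915 orders/yr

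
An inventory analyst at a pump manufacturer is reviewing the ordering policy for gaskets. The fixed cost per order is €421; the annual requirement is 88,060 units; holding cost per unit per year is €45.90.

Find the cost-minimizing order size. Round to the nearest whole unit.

1,271 units

EOQ = √(2DS/H) = √(2 × 88,060 × 421 / 45.9)
    = √(1,615,392.59) ≈ 1,270.98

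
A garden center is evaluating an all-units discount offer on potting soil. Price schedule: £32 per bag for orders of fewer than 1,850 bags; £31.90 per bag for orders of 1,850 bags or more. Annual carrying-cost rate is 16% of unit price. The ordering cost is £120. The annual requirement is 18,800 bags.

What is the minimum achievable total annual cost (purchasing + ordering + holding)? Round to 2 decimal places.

H₁ = 16%×£32 = £5.1200;  H₂ = 16%×£31.90 = £5.1040
EOQ₁ = √(2×18,800×120/5.1200) = 938.75  (< 1,850, feasible at tier 1)
EOQ₂ = √(2×18,800×120/5.1040) = 940.22  (< 1,850 → use Q = 1,850 at tier-2 price)
TC(tier 1 (EOQ₁), Q≈938.7) = £606,406.40
TC(tier 2, Q≈1,850.0) = £605,660.66
Minimum at tier 2: £605,660.66

£605,660.66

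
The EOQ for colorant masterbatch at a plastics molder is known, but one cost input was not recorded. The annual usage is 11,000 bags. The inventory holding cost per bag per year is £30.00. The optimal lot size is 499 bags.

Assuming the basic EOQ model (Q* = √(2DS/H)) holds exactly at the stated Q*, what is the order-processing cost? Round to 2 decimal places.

From Q* = √(2DS/H) ⇒ Q*² = 2DS/H.
S = Q²H / (2D) = 499² × 30 / (2 × 11,000) = 339.5468

£339.55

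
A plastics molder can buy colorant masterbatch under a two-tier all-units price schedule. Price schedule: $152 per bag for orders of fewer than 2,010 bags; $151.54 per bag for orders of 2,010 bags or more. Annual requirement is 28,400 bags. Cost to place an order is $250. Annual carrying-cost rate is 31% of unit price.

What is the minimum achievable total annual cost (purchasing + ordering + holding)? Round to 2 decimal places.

H₁ = 31%×$152 = $47.1200;  H₂ = 31%×$151.54 = $46.9774
EOQ₁ = √(2×28,400×250/47.1200) = 548.96  (< 2,010, feasible at tier 1)
EOQ₂ = √(2×28,400×250/46.9774) = 549.79  (< 2,010 → use Q = 2,010 at tier-2 price)
TC(tier 1 (EOQ₁), Q≈549.0) = $4,342,667.04
TC(tier 2, Q≈2,010.0) = $4,354,480.63
Minimum at tier 1 (EOQ₁): $4,342,667.04

$4,342,667.04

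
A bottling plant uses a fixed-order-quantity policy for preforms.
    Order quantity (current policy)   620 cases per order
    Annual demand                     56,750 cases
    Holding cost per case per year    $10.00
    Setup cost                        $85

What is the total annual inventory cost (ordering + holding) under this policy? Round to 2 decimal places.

$10,880.24

Orders/yr = 56,750/620 = 91.532; ordering cost = 91.532 × $85 = $7,780.24
Average inventory = 620/2 = 310; holding cost = 310 × $10 = $3,100.00
Total = $7,780.24 + $3,100.00 = $10,880.24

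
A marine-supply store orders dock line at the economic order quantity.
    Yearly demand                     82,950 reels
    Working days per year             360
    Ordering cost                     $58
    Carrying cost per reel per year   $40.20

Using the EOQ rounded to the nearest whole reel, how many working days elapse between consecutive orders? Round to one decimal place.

2DS/H = 2·82,950·58/40.2 = 239,358.21
EOQ = √239,358.21 ≈ 489.24 → Q = 489 reels
Days between orders = 360 / (D/Q) = 360 / 169.632 ≈ 2.122

2.1 days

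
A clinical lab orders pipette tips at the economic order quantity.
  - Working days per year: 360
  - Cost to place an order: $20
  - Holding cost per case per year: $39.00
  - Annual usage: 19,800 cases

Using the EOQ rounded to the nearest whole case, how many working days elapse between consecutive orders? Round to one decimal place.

2.6 days

EOQ = √(2DS/H) = √(2 × 19,800 × 20 / 39)
    = √(20,307.69) ≈ 142.51 → Q = 143 cases
Cycle time = (working days × Q)/D = (360 × 143) / 19,800 = 2.600 days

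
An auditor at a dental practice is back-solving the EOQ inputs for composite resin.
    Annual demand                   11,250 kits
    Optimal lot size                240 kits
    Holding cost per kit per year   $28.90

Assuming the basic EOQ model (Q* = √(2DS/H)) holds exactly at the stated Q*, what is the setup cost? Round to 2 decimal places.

$73.98

Since Q* = (2DS/H)^½, squaring gives Q*²·H = 2DS.
S = Q²H / (2D) = 240² × 28.9 / (2 × 11,250) = 73.9840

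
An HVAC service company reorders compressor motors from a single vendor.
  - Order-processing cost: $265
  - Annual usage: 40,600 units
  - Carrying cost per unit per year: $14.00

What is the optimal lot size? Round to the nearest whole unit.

1,240 units

2DS/H = 2·40,600·265/14 = 1,537,000.00
EOQ = √1,537,000.00 ≈ 1,239.76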